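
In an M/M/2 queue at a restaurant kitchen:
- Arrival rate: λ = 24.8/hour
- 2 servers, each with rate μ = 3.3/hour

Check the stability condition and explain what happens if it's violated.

Stability requires ρ = λ/(cμ) < 1
ρ = 24.8/(2 × 3.3) = 24.8/6.60 = 3.7576
Since 3.7576 ≥ 1, the system is UNSTABLE.
Need c > λ/μ = 24.8/3.3 = 7.52.
Minimum servers needed: c = 8.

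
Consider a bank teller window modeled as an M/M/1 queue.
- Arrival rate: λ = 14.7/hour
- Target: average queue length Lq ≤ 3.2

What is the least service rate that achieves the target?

For M/M/1: Lq = λ²/(μ(μ-λ))
Need Lq ≤ 3.2, i.e. μ(μ-λ) ≥ λ²/3.2
μ² - 14.7μ - 216.09/3.2 ≥ 0  →  μ² - 14.7μ - 67.52812 ≥ 0
Quadratic formula (positive root): μ = [λ + √(λ² + 4×67.52812)]/2
Discriminant: 216.09 + 4×67.52812 = 486.2025, √486.2025 = 22.0500
μ ≥ (14.7 + 22.0500)/2 = 18.3750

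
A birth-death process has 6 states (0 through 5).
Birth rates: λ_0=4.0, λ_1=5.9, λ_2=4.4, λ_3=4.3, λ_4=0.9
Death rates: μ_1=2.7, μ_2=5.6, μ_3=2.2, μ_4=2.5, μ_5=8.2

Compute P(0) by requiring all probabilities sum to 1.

Ratios P(n)/P(0) = (λ₀···λₙ₋₁)/(μ₁···μₙ):
P(1)/P(0) = (4.0)/(2.7) = 1.4815
P(2)/P(0) = (4.0×5.9)/(2.7×5.6) = 1.5608
P(3)/P(0) = (4.0×5.9×4.4)/(2.7×5.6×2.2) = 3.1217
P(4)/P(0) = (4.0×5.9×4.4×4.3)/(2.7×5.6×2.2×2.5) = 5.3693
P(5)/P(0) = (4.0×5.9×4.4×4.3×0.9)/(2.7×5.6×2.2×2.5×8.2) = 0.5893

Normalization: ∑ P(n) = 1
P(0) × (1.0000 + 1.4815 + 1.5608 + 3.1217 + 5.3693 + 0.5893) = 1
P(0) × 13.1226 = 1
P(0) = 1/13.1226 = 0.07620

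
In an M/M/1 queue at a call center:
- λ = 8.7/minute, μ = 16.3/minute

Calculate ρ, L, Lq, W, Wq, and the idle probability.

Step 1: ρ = λ/μ = 8.7/16.3 = 0.5337
Step 2: L = λ/(μ-λ) = 8.7/7.60 = 1.1447
Step 3: Lq = λ²/(μ(μ-λ)) = 75.69/(16.3×7.60) = 0.6110
Step 4: W = 1/(μ-λ) = 1/7.60 = 0.13158
Step 5: Wq = λ/(μ(μ-λ)) = 8.7/(16.3×7.60) = 0.07023
Step 6: P(0) = 1-ρ = 0.4663
Verify: L = λW = 8.7×0.13158 = 1.1447 ✔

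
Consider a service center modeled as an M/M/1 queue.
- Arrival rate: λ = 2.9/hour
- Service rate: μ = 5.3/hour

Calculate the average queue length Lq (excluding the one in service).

ρ = λ/μ = 2.9/5.3 = 0.5472
For M/M/1: Lq = λ²/(μ(μ-λ))
Lq = 8.41/(5.3 × 2.40)
Lq = 0.6612 customers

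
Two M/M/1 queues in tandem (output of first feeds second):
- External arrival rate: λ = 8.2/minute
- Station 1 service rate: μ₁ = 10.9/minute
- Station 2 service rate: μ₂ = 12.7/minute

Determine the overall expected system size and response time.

By Jackson's theorem, each station behaves as independent M/M/1.
Station 1: ρ₁ = 8.2/10.9 = 0.7523, L₁ = ρ₁/(1-ρ₁) = λ/(μ₁-λ) = 8.2/2.70 = 3.03704
Station 2: ρ₂ = 8.2/12.7 = 0.6457, L₂ = ρ₂/(1-ρ₂) = λ/(μ₂-λ) = 8.2/4.50 = 1.82222
Total: L = L₁ + L₂ = 3.03704 + 1.82222 = 4.8593
W = L/λ = 4.8593/8.2 = 0.5926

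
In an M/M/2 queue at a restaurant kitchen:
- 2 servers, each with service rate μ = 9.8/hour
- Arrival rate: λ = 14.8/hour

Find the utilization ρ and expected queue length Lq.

Traffic intensity: ρ = λ/(cμ) = 14.8/(2×9.8) = 0.7551
Since ρ = 0.7551 < 1, system is stable.
Offered load a = λ/μ = cρ = 14.8/9.8 = 1.5102
P₀ = [ Σₙ₌₀^1 aⁿ/n! + a^2/(2!(1-ρ)) ]⁻¹
Σ = a^0/0! + a^1/1! = 1.0000 + 1.5102 = 2.5102
a^2/(2!(1-ρ)) = 2.28072/(2 × 0.244898) = 4.6565
P₀ = 1/(2.5102 + 4.6565) = 0.1395
Lq = P₀·a^2·ρ / (2!(1-ρ)²) = 0.139535 × 2.28072 × 0.755102 / (2 × 0.0599750) = 2.0034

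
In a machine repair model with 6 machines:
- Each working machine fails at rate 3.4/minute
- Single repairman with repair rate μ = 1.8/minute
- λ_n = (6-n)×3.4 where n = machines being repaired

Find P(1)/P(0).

P(1)/P(0) = ∏_{i=0}^{1-1} λ_i/μ_{i+1}
= (6-0)×3.4/1.8
= 11.3333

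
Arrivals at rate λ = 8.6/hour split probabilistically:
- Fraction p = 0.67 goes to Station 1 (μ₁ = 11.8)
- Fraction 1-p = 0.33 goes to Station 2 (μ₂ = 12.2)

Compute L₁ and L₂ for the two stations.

Effective rates: λ₁ = 8.6×0.67 = 5.762, λ₂ = 8.6×0.33 = 2.838
Station 1: ρ₁ = 5.762/11.8 = 0.4883, L₁ = ρ₁/(1-ρ₁) = 0.4883/(1-0.4883) = 0.9543
Station 2: ρ₂ = 2.838/12.2 = 0.2326, L₂ = ρ₂/(1-ρ₂) = 0.2326/(1-0.2326) = 0.3031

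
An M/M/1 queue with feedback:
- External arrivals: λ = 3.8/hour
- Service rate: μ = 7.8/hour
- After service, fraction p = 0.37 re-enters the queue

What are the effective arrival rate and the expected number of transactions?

Effective arrival rate: λ_eff = λ/(1-p) = 3.8/(1-0.37) = 3.8/0.63 = 6.0317
ρ = λ_eff/μ = 6.0317/7.8 = 0.7733
L = ρ/(1-ρ) = 0.7733/(1-0.7733) = 3.4111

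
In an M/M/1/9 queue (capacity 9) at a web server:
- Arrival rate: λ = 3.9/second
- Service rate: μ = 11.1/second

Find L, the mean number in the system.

ρ = λ/μ = 3.9/11.1 = 0.35135
P₀ = (1-ρ)/(1-ρ^(K+1)) = (1-0.35135)/(1-0.35135^10) = 0.64865/0.99997 = 0.6487
P_K = P₀×ρ^K = 0.6487 × 0.35135^9 = 0.6487 × 0.00008159 = 0.00005293
L = ρ[1 - (K+1)ρ^K + Kρ^(K+1)] / [(1-ρ)(1-ρ^(K+1))]
L = 0.35135 × (1 - 10×0.00008159 + 9×0.00002867) / ((1 - 0.35135) × (1 - 0.00002867)) = 0.5414 requests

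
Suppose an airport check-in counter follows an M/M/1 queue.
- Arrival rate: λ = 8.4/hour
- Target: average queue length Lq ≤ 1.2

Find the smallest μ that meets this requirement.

For M/M/1: Lq = λ²/(μ(μ-λ))
Need Lq ≤ 1.2, i.e. μ(μ-λ) ≥ λ²/1.2
μ² - 8.4μ - 70.56/1.2 ≥ 0  →  μ² - 8.4μ - 58.8000 ≥ 0
Quadratic formula (positive root): μ = [λ + √(λ² + 4×58.8000)]/2
Discriminant: 70.56 + 4×58.8000 = 305.7600, √305.7600 = 17.4860
μ ≥ (8.4 + 17.4860)/2 = 12.9430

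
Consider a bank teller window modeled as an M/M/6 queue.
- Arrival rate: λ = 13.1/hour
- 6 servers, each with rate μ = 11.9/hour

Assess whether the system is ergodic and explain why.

Stability requires ρ = λ/(cμ) < 1
ρ = 13.1/(6 × 11.9) = 13.1/71.40 = 0.1835
Since 0.1835 < 1, the system is STABLE.
The servers are busy 18.35% of the time.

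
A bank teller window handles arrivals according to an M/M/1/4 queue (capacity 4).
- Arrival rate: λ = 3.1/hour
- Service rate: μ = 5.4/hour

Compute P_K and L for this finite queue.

ρ = λ/μ = 3.1/5.4 = 0.574074
P₀ = (1-ρ)/(1-ρ^(K+1)) = (1-0.574074)/(1-0.574074^5) = 0.4259/0.9376 = 0.4542
P_K = P₀×ρ^K = 0.45425 × 0.574074^4 = 0.45425 × 0.10861 = 0.04934
Blocking probability P_4 = 0.04934 (4.93%)
L = ρ[1 - (K+1)ρ^K + Kρ^(K+1)] / [(1-ρ)(1-ρ^(K+1))]
L = 0.574074 × (1 - 5×0.10861 + 4×0.062350) / ((1 - 0.574074) × (1 - 0.062350)) = 1.0153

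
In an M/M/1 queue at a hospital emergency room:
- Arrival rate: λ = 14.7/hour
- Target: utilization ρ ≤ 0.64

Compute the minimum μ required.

ρ = λ/μ, so μ = λ/ρ
μ ≥ 14.7/0.64 = 22.9688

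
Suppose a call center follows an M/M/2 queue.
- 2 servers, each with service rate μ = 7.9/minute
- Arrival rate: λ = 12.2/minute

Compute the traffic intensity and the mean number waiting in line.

Traffic intensity: ρ = λ/(cμ) = 12.2/(2×7.9) = 0.7722
Since ρ = 0.7722 < 1, system is stable.
Offered load a = λ/μ = cρ = 12.2/7.9 = 1.5443
P₀ = [ Σₙ₌₀^1 aⁿ/n! + a^2/(2!(1-ρ)) ]⁻¹
Σ = a^0/0! + a^1/1! = 1.0000 + 1.5443 = 2.5443
a^2/(2!(1-ρ)) = 2.3849/(2 × 0.22785) = 5.2335
P₀ = 1/(2.5443 + 5.2335) = 0.1286
Lq = P₀·a^2·ρ / (2!(1-ρ)²) = 0.12857 × 2.3849 × 0.77215 / (2 × 0.051915) = 2.2803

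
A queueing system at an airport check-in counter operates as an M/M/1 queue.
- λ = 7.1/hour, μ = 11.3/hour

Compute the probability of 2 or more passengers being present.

ρ = λ/μ = 7.1/11.3 = 0.6283
P(N ≥ n) = ρⁿ
P(N ≥ 2) = 0.6283^2
P(N ≥ 2) = 0.3948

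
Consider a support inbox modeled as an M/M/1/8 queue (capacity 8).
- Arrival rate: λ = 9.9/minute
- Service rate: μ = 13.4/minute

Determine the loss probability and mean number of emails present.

ρ = λ/μ = 9.9/13.4 = 0.7388
P₀ = (1-ρ)/(1-ρ^(K+1)) = (1-0.7388)/(1-0.7388^9) = 0.2612/0.9344 = 0.2795
P_K = P₀×ρ^K = 0.2795 × 0.7388^8 = 0.2795 × 0.08876 = 0.02481
Blocking probability P_8 = 0.02481 (2.48%)
L = ρ[1 - (K+1)ρ^K + Kρ^(K+1)] / [(1-ρ)(1-ρ^(K+1))]
L = 0.7388 × (1 - 9×0.088760 + 8×0.065576) / ((1 - 0.7388) × (1 - 0.065576)) = 2.1969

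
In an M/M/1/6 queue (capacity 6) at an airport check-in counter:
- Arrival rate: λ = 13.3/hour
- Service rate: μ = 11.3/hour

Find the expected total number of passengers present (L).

ρ = λ/μ = 13.3/11.3 = 1.1770
P₀ = (1-ρ)/(1-ρ^(K+1)) = (1-1.1770)/(1-1.1770^7) = -0.1770/-2.1292 = 0.08313
P_K = P₀×ρ^K = 0.08313 × 1.1770^6 = 0.08313 × 2.6586 = 0.2210
L = ρ[1 - (K+1)ρ^K + Kρ^(K+1)] / [(1-ρ)(1-ρ^(K+1))]
L = 1.1770 × (1 - 7×2.658635 + 6×3.129214) / ((1 - 1.1770) × (1 - 3.129214)) = 3.6379 passengers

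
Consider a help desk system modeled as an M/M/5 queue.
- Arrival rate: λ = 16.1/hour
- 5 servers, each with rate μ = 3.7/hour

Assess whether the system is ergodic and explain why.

Stability requires ρ = λ/(cμ) < 1
ρ = 16.1/(5 × 3.7) = 16.1/18.50 = 0.8703
Since 0.8703 < 1, the system is STABLE.
The servers are busy 87.03% of the time.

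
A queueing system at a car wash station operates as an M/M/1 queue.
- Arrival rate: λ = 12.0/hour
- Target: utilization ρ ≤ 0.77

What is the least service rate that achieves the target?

ρ = λ/μ, so μ = λ/ρ
μ ≥ 12.0/0.77 = 15.5844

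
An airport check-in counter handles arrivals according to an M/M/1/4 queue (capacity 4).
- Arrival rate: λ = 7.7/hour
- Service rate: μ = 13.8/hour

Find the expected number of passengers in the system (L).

ρ = λ/μ = 7.7/13.8 = 0.55797
P₀ = (1-ρ)/(1-ρ^(K+1)) = (1-0.55797)/(1-0.55797^5) = 0.4420/0.9459 = 0.4673
P_K = P₀×ρ^K = 0.46730 × 0.55797^4 = 0.46730 × 0.096927 = 0.04529
L = ρ[1 - (K+1)ρ^K + Kρ^(K+1)] / [(1-ρ)(1-ρ^(K+1))]
L = 0.55797 × (1 - 5×0.09693 + 4×0.05408) / ((1 - 0.55797) × (1 - 0.05408)) = 0.9764 passengers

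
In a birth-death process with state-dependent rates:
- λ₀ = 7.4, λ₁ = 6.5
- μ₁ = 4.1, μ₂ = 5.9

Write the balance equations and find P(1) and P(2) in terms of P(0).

Balance equations:
State 0: λ₀P₀ = μ₁P₁ → P₁ = (λ₀/μ₁)P₀ = (7.4/4.1)P₀ = 1.8049P₀
State 1: P₂ = (λ₀λ₁)/(μ₁μ₂)P₀ = (7.4×6.5)/(4.1×5.9)P₀ = 1.9884P₀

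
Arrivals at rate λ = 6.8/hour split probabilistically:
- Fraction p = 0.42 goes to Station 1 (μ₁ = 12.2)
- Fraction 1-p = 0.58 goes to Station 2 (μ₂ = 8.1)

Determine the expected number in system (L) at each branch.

Effective rates: λ₁ = 6.8×0.42 = 2.856, λ₂ = 6.8×0.58 = 3.944
Station 1: ρ₁ = 2.856/12.2 = 0.2341, L₁ = ρ₁/(1-ρ₁) = 0.2341/(1-0.2341) = 0.3057
Station 2: ρ₂ = 3.944/8.1 = 0.48691, L₂ = ρ₂/(1-ρ₂) = 0.48691/(1-0.48691) = 0.9490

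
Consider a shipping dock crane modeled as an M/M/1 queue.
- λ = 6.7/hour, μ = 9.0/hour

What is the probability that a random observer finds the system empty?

ρ = λ/μ = 6.7/9.0 = 0.7444
P(0) = 1 - ρ = 1 - 0.7444 = 0.2556
The server is idle 25.56% of the time.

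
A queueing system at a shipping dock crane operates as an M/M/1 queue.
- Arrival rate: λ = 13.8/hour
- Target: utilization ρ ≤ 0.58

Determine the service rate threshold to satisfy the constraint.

ρ = λ/μ, so μ = λ/ρ
μ ≥ 13.8/0.58 = 23.7931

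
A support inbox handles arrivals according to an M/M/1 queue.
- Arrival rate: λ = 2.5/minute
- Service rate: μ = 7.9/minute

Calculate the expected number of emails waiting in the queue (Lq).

ρ = λ/μ = 2.5/7.9 = 0.3165
For M/M/1: Lq = λ²/(μ(μ-λ))
Lq = 6.25/(7.9 × 5.40)
Lq = 0.1465 emails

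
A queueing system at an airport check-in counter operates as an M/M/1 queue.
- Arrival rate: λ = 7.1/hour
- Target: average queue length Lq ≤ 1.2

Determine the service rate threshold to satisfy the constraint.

For M/M/1: Lq = λ²/(μ(μ-λ))
Need Lq ≤ 1.2, i.e. μ(μ-λ) ≥ λ²/1.2
μ² - 7.1μ - 50.41/1.2 ≥ 0  →  μ² - 7.1μ - 42.00833 ≥ 0
Quadratic formula (positive root): μ = [λ + √(λ² + 4×42.00833)]/2
Discriminant: 50.41 + 4×42.00833 = 218.4433, √218.4433 = 14.7798
μ ≥ (7.1 + 14.7798)/2 = 10.9399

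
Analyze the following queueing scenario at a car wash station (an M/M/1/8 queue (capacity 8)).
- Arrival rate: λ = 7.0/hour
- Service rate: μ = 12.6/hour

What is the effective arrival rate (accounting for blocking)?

ρ = λ/μ = 7.0/12.6 = 0.55556
P₀ = (1-ρ)/(1-ρ^(K+1)) = (1-0.55556)/(1-0.55556^9) = 0.44444/0.99496 = 0.4467
P_K = P₀×ρ^K = 0.4467 × 0.55556^8 = 0.4467 × 0.009075 = 0.004054
λ_eff = λ(1-P_K) = 7.0 × (1 - 0.004054) = 7.0 × 0.995946 = 6.9716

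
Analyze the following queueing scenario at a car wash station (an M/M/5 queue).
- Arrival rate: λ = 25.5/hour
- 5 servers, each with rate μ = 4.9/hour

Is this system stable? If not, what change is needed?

Stability requires ρ = λ/(cμ) < 1
ρ = 25.5/(5 × 4.9) = 25.5/24.50 = 1.0408
Since 1.0408 ≥ 1, the system is UNSTABLE.
Need c > λ/μ = 25.5/4.9 = 5.20.
Minimum servers needed: c = 6.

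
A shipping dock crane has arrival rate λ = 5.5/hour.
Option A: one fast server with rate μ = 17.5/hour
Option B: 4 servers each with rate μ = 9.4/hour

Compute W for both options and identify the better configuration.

Option A: single server μ = 17.5 (M/M/1)
  ρ_A = 5.5/17.5 = 0.3143
  W_A = 1/(μ-λ) = 1/(17.5-5.5) = 1/12.00 = 0.08333

Option B: 4 servers μ = 9.4 (M/M/4)
  ρ_B = λ/(cμ) = 5.5/(4×9.4) = 0.1463
  Offered load a = λ/μ = cρ = 5.5/9.4 = 0.5851
  P₀ = [ Σₙ₌₀^3 aⁿ/n! + a^4/(4!(1-ρ)) ]⁻¹
  Σ = a^0/0! + a^1/1! + a^2/2! + a^3/3! = 1.0000 + 0.5851 + 0.1712 + 0.03339 = 1.7897
  a^4/(4!(1-ρ)) = 0.1172/(24 × 0.8537) = 0.005720
  P₀ = 1/(1.7897 + 0.005720) = 0.5570
  Lq = P₀·a^4·ρ / (4!(1-ρ)²) = 0.55698 × 0.11720 × 0.14628 / (24 × 0.72884) = 0.0005459
  Wq_B = Lq/λ = 0.0005459/5.5 = 0.00009925
  W_B = Wq_B + 1/μ = 0.00009925 + 0.1064 = 0.1065

Since W_A = 0.08333 < W_B = 0.1065, Option A (single fast server) has the shorter time in system.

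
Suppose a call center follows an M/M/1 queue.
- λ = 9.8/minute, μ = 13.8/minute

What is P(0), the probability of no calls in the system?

ρ = λ/μ = 9.8/13.8 = 0.7101
P(0) = 1 - ρ = 1 - 0.7101 = 0.2899
The server is idle 28.99% of the time.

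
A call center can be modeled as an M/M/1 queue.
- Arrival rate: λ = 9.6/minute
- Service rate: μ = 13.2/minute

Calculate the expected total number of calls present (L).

ρ = λ/μ = 9.6/13.2 = 0.7273
For M/M/1: L = λ/(μ-λ)
L = 9.6/(13.2-9.6) = 9.6/3.60
L = 2.6667 calls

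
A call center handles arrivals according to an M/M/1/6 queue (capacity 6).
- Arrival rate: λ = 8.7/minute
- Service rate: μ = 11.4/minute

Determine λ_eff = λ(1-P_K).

ρ = λ/μ = 8.7/11.4 = 0.76316
P₀ = (1-ρ)/(1-ρ^(K+1)) = (1-0.76316)/(1-0.76316^7) = 0.2368/0.8492 = 0.2789
P_K = P₀×ρ^K = 0.27889 × 0.76316^6 = 0.27889 × 0.19756 = 0.05510
λ_eff = λ(1-P_K) = 8.7 × (1 - 0.055096) = 8.7 × 0.944904 = 8.2207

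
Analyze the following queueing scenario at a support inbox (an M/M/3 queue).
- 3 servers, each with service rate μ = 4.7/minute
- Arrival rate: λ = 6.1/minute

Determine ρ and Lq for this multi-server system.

Traffic intensity: ρ = λ/(cμ) = 6.1/(3×4.7) = 0.4326
Since ρ = 0.4326 < 1, system is stable.
Offered load a = λ/μ = cρ = 6.1/4.7 = 1.2979
P₀ = [ Σₙ₌₀^2 aⁿ/n! + a^3/(3!(1-ρ)) ]⁻¹
Σ = a^0/0! + a^1/1! + a^2/2! = 1.0000 + 1.2979 + 0.8422 = 3.1401
a^3/(3!(1-ρ)) = 2.1862/(6 × 0.5674) = 0.6422
P₀ = 1/(3.1401 + 0.6422) = 0.2644
Lq = P₀·a^3·ρ / (3!(1-ρ)²) = 0.2644 × 2.1862 × 0.4326 / (6 × 0.3219) = 0.1295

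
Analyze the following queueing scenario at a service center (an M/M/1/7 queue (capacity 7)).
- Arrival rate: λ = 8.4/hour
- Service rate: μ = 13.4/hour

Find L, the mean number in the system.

ρ = λ/μ = 8.4/13.4 = 0.62687
P₀ = (1-ρ)/(1-ρ^(K+1)) = (1-0.62687)/(1-0.62687^8) = 0.3731/0.9762 = 0.3822
P_K = P₀×ρ^K = 0.3822 × 0.62687^7 = 0.3822 × 0.03804 = 0.01454
L = ρ[1 - (K+1)ρ^K + Kρ^(K+1)] / [(1-ρ)(1-ρ^(K+1))]
L = 0.62687 × (1 - 8×0.038040 + 7×0.023846) / ((1 - 0.62687) × (1 - 0.023846)) = 1.4846 customers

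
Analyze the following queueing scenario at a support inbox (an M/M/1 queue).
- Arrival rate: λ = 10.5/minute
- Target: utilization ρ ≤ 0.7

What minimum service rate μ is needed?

ρ = λ/μ, so μ = λ/ρ
μ ≥ 10.5/0.7 = 15.0000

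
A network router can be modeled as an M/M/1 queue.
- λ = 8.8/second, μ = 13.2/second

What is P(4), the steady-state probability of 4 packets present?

ρ = λ/μ = 8.8/13.2 = 0.66667
P(n) = (1-ρ)ρⁿ
P(4) = (1-0.66667) × 0.66667^4
P(4) = 0.33333 × 0.19753
P(4) = 0.06584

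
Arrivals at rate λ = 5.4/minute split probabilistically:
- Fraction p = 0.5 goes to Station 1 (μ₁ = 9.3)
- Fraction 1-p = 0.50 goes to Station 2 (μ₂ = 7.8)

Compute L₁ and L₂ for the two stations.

Effective rates: λ₁ = 5.4×0.5 = 2.7, λ₂ = 5.4×0.50 = 2.7
Station 1: ρ₁ = 2.7/9.3 = 0.29032, L₁ = ρ₁/(1-ρ₁) = 0.29032/(1-0.29032) = 0.4091
Station 2: ρ₂ = 2.7/7.8 = 0.34615, L₂ = ρ₂/(1-ρ₂) = 0.34615/(1-0.34615) = 0.5294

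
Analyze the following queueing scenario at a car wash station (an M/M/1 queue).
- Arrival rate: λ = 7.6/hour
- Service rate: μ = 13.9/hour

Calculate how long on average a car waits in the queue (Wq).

First, compute utilization: ρ = λ/μ = 7.6/13.9 = 0.5468
For M/M/1: Wq = λ/(μ(μ-λ))
Wq = 7.6/(13.9 × (13.9-7.6))
Wq = 7.6/(13.9 × 6.30)
Wq = 0.08679 hours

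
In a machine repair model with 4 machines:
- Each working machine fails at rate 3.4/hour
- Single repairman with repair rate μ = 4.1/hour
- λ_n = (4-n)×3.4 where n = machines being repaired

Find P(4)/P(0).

P(4)/P(0) = ∏_{i=0}^{4-1} λ_i/μ_{i+1}
= (4-0)×3.4/4.1 × (4-1)×3.4/4.1 × (4-2)×3.4/4.1 × (4-3)×3.4/4.1
= 11.3499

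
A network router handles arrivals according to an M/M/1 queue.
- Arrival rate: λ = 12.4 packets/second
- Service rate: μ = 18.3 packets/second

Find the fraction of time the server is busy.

Server utilization: ρ = λ/μ
ρ = 12.4/18.3 = 0.6776
The server is busy 67.76% of the time.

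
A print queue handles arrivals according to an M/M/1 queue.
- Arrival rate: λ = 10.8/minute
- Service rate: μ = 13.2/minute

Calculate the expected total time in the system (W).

First, compute utilization: ρ = λ/μ = 10.8/13.2 = 0.8182
For M/M/1: W = 1/(μ-λ)
W = 1/(13.2-10.8) = 1/2.40
W = 0.4167 minutes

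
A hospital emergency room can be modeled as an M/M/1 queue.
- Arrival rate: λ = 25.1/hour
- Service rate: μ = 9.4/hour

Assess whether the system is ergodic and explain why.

Stability requires ρ = λ/(cμ) < 1
ρ = 25.1/(1 × 9.4) = 25.1/9.40 = 2.6702
Since 2.6702 ≥ 1, the system is UNSTABLE.
Queue grows without bound. Need μ > λ = 25.1.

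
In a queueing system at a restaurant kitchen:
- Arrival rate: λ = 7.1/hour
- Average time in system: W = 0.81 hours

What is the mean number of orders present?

Little's Law: L = λW
L = 7.1 × 0.81 = 5.7510 orders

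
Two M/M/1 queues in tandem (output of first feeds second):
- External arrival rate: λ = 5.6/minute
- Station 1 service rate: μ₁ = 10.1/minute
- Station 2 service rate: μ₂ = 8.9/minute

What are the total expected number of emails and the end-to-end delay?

By Jackson's theorem, each station behaves as independent M/M/1.
Station 1: ρ₁ = 5.6/10.1 = 0.5545, L₁ = ρ₁/(1-ρ₁) = λ/(μ₁-λ) = 5.6/4.50 = 1.24444
Station 2: ρ₂ = 5.6/8.9 = 0.6292, L₂ = ρ₂/(1-ρ₂) = λ/(μ₂-λ) = 5.6/3.30 = 1.69697
Total: L = L₁ + L₂ = 1.24444 + 1.69697 = 2.94141
W = L/λ = 2.94141/5.6 = 0.5253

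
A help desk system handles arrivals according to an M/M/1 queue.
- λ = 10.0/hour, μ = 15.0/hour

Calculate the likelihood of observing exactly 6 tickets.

ρ = λ/μ = 10.0/15.0 = 0.66667
P(n) = (1-ρ)ρⁿ
P(6) = (1-0.66667) × 0.66667^6
P(6) = 0.3333 × 0.08779
P(6) = 0.02926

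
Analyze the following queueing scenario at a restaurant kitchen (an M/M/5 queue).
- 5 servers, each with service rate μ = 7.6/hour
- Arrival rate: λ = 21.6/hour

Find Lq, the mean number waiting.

Traffic intensity: ρ = λ/(cμ) = 21.6/(5×7.6) = 0.5684
Since ρ = 0.5684 < 1, system is stable.
Offered load a = λ/μ = cρ = 21.6/7.6 = 2.8421
P₀ = [ Σₙ₌₀^4 aⁿ/n! + a^5/(5!(1-ρ)) ]⁻¹
Σ = a^0/0! + a^1/1! + a^2/2! + a^3/3! + a^4/4! = 1.0000 + 2.8421 + 4.0388 + 3.8262 + 2.7186 = 14.4257
a^5/(5!(1-ρ)) = 185.4389/(120 × 0.43158) = 3.5806
P₀ = 1/(14.4257 + 3.5806) = 0.05554
Lq = P₀·a^5·ρ / (5!(1-ρ)²) = 0.05554 × 185.4389 × 0.5684 / (120 × 0.1863) = 0.2619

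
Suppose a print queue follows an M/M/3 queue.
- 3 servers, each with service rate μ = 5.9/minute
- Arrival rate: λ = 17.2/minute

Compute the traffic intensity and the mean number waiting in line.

Traffic intensity: ρ = λ/(cμ) = 17.2/(3×5.9) = 0.9718
Since ρ = 0.9718 < 1, system is stable.
Offered load a = λ/μ = cρ = 17.2/5.9 = 2.9153
P₀ = [ Σₙ₌₀^2 aⁿ/n! + a^3/(3!(1-ρ)) ]⁻¹
Σ = a^0/0! + a^1/1! + a^2/2! = 1.00000 + 2.91525 + 4.24935 = 8.1646
a^3/(3!(1-ρ)) = 24.775892/(6 × 0.028248588) = 146.1778
P₀ = 1/(8.1646 + 146.1778) = 0.006479
Lq = P₀·a^3·ρ / (3!(1-ρ)²) = 0.0064791 × 24.7759 × 0.97175 / (6 × 0.00079798) = 32.5803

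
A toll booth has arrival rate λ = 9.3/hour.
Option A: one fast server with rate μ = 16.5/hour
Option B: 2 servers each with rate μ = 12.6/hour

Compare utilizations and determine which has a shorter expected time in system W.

Option A: single server μ = 16.5 (M/M/1)
  ρ_A = 9.3/16.5 = 0.5636
  W_A = 1/(μ-λ) = 1/(16.5-9.3) = 1/7.20 = 0.1389

Option B: 2 servers μ = 12.6 (M/M/2)
  ρ_B = λ/(cμ) = 9.3/(2×12.6) = 0.3690
  Offered load a = λ/μ = cρ = 9.3/12.6 = 0.7381
  P₀ = [ Σₙ₌₀^1 aⁿ/n! + a^2/(2!(1-ρ)) ]⁻¹
  Σ = a^0/0! + a^1/1! = 1.0000 + 0.7381 = 1.7381
  a^2/(2!(1-ρ)) = 0.5448/(2 × 0.6310) = 0.4317
  P₀ = 1/(1.7381 + 0.4317) = 0.4609
  Lq = P₀·a^2·ρ / (2!(1-ρ)²) = 0.4609 × 0.5448 × 0.3690 / (2 × 0.3981) = 0.1164
  Wq_B = Lq/λ = 0.11638/9.3 = 0.01251
  W_B = Wq_B + 1/μ = 0.01251 + 0.07937 = 0.09188

Since W_B = 0.09188 < W_A = 0.1389, Option B (multiple servers) has the shorter time in system.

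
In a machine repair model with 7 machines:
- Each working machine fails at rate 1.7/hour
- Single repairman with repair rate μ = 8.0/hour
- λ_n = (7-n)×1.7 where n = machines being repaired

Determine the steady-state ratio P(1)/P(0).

P(1)/P(0) = ∏_{i=0}^{1-1} λ_i/μ_{i+1}
= (7-0)×1.7/8.0
= 1.4875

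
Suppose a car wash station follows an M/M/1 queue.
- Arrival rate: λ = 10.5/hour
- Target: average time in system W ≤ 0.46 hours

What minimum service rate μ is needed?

For M/M/1: W = 1/(μ-λ)
Need W ≤ 0.46, so 1/(μ-λ) ≤ 0.46
μ - λ ≥ 1/0.46 = 2.1739
μ ≥ 10.5 + 2.1739 = 12.6739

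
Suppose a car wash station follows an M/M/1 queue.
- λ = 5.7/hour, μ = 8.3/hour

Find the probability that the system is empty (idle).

ρ = λ/μ = 5.7/8.3 = 0.6867
P(0) = 1 - ρ = 1 - 0.6867 = 0.3133
The server is idle 31.33% of the time.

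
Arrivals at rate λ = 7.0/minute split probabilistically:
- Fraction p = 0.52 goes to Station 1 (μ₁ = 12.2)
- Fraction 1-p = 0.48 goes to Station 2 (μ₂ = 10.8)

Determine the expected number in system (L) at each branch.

Effective rates: λ₁ = 7.0×0.52 = 3.64, λ₂ = 7.0×0.48 = 3.36
Station 1: ρ₁ = 3.64/12.2 = 0.29836, L₁ = ρ₁/(1-ρ₁) = 0.29836/(1-0.29836) = 0.4252
Station 2: ρ₂ = 3.36/10.8 = 0.3111, L₂ = ρ₂/(1-ρ₂) = 0.3111/(1-0.3111) = 0.4516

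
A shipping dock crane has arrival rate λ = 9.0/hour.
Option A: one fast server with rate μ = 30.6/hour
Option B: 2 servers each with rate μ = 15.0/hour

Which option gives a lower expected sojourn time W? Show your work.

Option A: single server μ = 30.6 (M/M/1)
  ρ_A = 9.0/30.6 = 0.2941
  W_A = 1/(μ-λ) = 1/(30.6-9.0) = 1/21.60 = 0.04630

Option B: 2 servers μ = 15.0 (M/M/2)
  ρ_B = λ/(cμ) = 9.0/(2×15.0) = 0.3000
  Offered load a = λ/μ = cρ = 9.0/15.0 = 0.6000
  P₀ = [ Σₙ₌₀^1 aⁿ/n! + a^2/(2!(1-ρ)) ]⁻¹
  Σ = a^0/0! + a^1/1! = 1.0000 + 0.6000 = 1.6000
  a^2/(2!(1-ρ)) = 0.3600/(2 × 0.7000) = 0.2571
  P₀ = 1/(1.6000 + 0.2571) = 0.5385
  Lq = P₀·a^2·ρ / (2!(1-ρ)²) = 0.5385 × 0.3600 × 0.3000 / (2 × 0.4900) = 0.05934
  Wq_B = Lq/λ = 0.05934/9.0 = 0.006593
  W_B = Wq_B + 1/μ = 0.006593 + 0.06667 = 0.07326

Since W_A = 0.04630 < W_B = 0.07326, Option A (single fast server) has the shorter time in system.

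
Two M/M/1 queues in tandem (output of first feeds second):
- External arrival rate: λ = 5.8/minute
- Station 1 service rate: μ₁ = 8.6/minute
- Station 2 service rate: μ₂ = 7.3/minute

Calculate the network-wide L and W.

By Jackson's theorem, each station behaves as independent M/M/1.
Station 1: ρ₁ = 5.8/8.6 = 0.6744, L₁ = ρ₁/(1-ρ₁) = λ/(μ₁-λ) = 5.8/2.80 = 2.0714
Station 2: ρ₂ = 5.8/7.3 = 0.7945, L₂ = ρ₂/(1-ρ₂) = λ/(μ₂-λ) = 5.8/1.50 = 3.8667
Total: L = L₁ + L₂ = 2.0714 + 3.8667 = 5.9381
W = L/λ = 5.9381/5.8 = 1.0238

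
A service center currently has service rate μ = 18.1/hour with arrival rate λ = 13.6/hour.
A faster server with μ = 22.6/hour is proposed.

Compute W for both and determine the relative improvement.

System 1: ρ₁ = 13.6/18.1 = 0.7514, W₁ = 1/(18.1-13.6) = 0.2222
System 2: ρ₂ = 13.6/22.6 = 0.6018, W₂ = 1/(22.6-13.6) = 0.1111
Improvement: (W₁-W₂)/W₁ = (0.2222-0.1111)/0.2222 = 50.00%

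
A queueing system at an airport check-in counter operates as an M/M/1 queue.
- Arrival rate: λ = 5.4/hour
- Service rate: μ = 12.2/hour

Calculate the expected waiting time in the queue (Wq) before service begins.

First, compute utilization: ρ = λ/μ = 5.4/12.2 = 0.4426
For M/M/1: Wq = λ/(μ(μ-λ))
Wq = 5.4/(12.2 × (12.2-5.4))
Wq = 5.4/(12.2 × 6.80)
Wq = 0.06509 hours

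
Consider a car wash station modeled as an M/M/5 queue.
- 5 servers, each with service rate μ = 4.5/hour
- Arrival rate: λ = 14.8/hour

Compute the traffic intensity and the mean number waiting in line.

Traffic intensity: ρ = λ/(cμ) = 14.8/(5×4.5) = 0.6578
Since ρ = 0.6578 < 1, system is stable.
Offered load a = λ/μ = cρ = 14.8/4.5 = 3.2889
P₀ = [ Σₙ₌₀^4 aⁿ/n! + a^5/(5!(1-ρ)) ]⁻¹
Σ = a^0/0! + a^1/1! + a^2/2! + a^3/3! + a^4/4! = 1.0000 + 3.2889 + 5.4084 + 5.9292 + 4.8751 = 20.5016
a^5/(5!(1-ρ)) = 384.8097/(120 × 0.34222) = 9.3704
P₀ = 1/(20.5016 + 9.3704) = 0.03348
Lq = P₀·a^5·ρ / (5!(1-ρ)²) = 0.033476 × 384.8097 × 0.65778 / (120 × 0.11712) = 0.6029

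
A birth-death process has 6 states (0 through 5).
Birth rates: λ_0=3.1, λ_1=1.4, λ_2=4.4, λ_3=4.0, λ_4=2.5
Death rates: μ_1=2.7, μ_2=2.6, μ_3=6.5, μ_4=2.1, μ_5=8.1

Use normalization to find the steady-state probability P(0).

Ratios P(n)/P(0) = (λ₀···λₙ₋₁)/(μ₁···μₙ):
P(1)/P(0) = (3.1)/(2.7) = 1.1481
P(2)/P(0) = (3.1×1.4)/(2.7×2.6) = 0.61823
P(3)/P(0) = (3.1×1.4×4.4)/(2.7×2.6×6.5) = 0.41850
P(4)/P(0) = (3.1×1.4×4.4×4.0)/(2.7×2.6×6.5×2.1) = 0.79714
P(5)/P(0) = (3.1×1.4×4.4×4.0×2.5)/(2.7×2.6×6.5×2.1×8.1) = 0.24603

Normalization: ∑ P(n) = 1
P(0) × (1.0000 + 1.1481 + 0.61823 + 0.41850 + 0.79714 + 0.24603) = 1
P(0) × 4.2280 = 1
P(0) = 1/4.2280 = 0.2365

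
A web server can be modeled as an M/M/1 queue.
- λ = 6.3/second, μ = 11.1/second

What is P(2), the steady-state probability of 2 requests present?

ρ = λ/μ = 6.3/11.1 = 0.5676
P(n) = (1-ρ)ρⁿ
P(2) = (1-0.5676) × 0.5676^2
P(2) = 0.4324 × 0.3222
P(2) = 0.1393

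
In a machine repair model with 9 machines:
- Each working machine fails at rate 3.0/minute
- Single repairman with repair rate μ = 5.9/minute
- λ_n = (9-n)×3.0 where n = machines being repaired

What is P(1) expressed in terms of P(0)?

P(1)/P(0) = ∏_{i=0}^{1-1} λ_i/μ_{i+1}
= (9-0)×3.0/5.9
= 4.5763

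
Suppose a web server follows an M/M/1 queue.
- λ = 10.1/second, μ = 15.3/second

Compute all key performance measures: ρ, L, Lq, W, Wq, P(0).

Step 1: ρ = λ/μ = 10.1/15.3 = 0.6601
Step 2: L = λ/(μ-λ) = 10.1/5.20 = 1.9423
Step 3: Lq = λ²/(μ(μ-λ)) = 102.01/(15.3×5.20) = 1.2822
Step 4: W = 1/(μ-λ) = 1/5.20 = 0.19231
Step 5: Wq = λ/(μ(μ-λ)) = 10.1/(15.3×5.20) = 0.1269
Step 6: P(0) = 1-ρ = 0.3399
Verify: L = λW = 10.1×0.19231 = 1.9423 ✔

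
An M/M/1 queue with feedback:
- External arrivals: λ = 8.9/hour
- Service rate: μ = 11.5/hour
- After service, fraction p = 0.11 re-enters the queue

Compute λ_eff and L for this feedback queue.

Effective arrival rate: λ_eff = λ/(1-p) = 8.9/(1-0.11) = 8.9/0.89 = 10.0000
ρ = λ_eff/μ = 10.0000/11.5 = 0.869565
L = ρ/(1-ρ) = 0.869565/(1-0.869565) = 6.6667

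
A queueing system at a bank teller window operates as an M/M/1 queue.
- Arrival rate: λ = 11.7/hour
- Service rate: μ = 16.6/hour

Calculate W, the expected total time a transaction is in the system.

First, compute utilization: ρ = λ/μ = 11.7/16.6 = 0.7048
For M/M/1: W = 1/(μ-λ)
W = 1/(16.6-11.7) = 1/4.90
W = 0.2041 hours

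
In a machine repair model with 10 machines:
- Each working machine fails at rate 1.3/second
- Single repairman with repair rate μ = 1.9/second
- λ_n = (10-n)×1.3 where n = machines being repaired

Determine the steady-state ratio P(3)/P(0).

P(3)/P(0) = ∏_{i=0}^{3-1} λ_i/μ_{i+1}
= (10-0)×1.3/1.9 × (10-1)×1.3/1.9 × (10-2)×1.3/1.9
= 230.6225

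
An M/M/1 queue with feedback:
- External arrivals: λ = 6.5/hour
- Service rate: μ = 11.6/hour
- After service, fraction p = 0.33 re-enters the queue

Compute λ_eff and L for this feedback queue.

Effective arrival rate: λ_eff = λ/(1-p) = 6.5/(1-0.33) = 6.5/0.67 = 9.7015
ρ = λ_eff/μ = 9.7015/11.6 = 0.836336
L = ρ/(1-ρ) = 0.836336/(1-0.836336) = 5.1101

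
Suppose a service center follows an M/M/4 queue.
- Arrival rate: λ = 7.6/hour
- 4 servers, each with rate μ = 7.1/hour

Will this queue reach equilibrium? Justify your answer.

Stability requires ρ = λ/(cμ) < 1
ρ = 7.6/(4 × 7.1) = 7.6/28.40 = 0.2676
Since 0.2676 < 1, the system is STABLE.
The servers are busy 26.76% of the time.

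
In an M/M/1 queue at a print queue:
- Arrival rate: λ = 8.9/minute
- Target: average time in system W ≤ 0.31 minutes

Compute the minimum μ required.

For M/M/1: W = 1/(μ-λ)
Need W ≤ 0.31, so 1/(μ-λ) ≤ 0.31
μ - λ ≥ 1/0.31 = 3.2258
μ ≥ 8.9 + 3.2258 = 12.1258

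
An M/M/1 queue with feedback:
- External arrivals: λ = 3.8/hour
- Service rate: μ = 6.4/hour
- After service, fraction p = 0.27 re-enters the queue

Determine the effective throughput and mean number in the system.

Effective arrival rate: λ_eff = λ/(1-p) = 3.8/(1-0.27) = 3.8/0.73 = 5.20548
ρ = λ_eff/μ = 5.20548/6.4 = 0.813356
L = ρ/(1-ρ) = 0.813356/(1-0.813356) = 4.3578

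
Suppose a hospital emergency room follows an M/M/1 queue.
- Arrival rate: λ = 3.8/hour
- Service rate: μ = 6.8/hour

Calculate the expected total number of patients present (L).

ρ = λ/μ = 3.8/6.8 = 0.5588
For M/M/1: L = λ/(μ-λ)
L = 3.8/(6.8-3.8) = 3.8/3.00
L = 1.2667 patients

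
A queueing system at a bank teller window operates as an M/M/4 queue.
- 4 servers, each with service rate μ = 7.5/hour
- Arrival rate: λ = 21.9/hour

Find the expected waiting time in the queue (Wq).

Traffic intensity: ρ = λ/(cμ) = 21.9/(4×7.5) = 0.7300
Since ρ = 0.7300 < 1, system is stable.
Offered load a = λ/μ = cρ = 21.9/7.5 = 2.9200
P₀ = [ Σₙ₌₀^3 aⁿ/n! + a^4/(4!(1-ρ)) ]⁻¹
Σ = a^0/0! + a^1/1! + a^2/2! + a^3/3! = 1.0000 + 2.9200 + 4.2632 + 4.1495 = 12.3327
a^4/(4!(1-ρ)) = 72.6995/(24 × 0.2700) = 11.2191
P₀ = 1/(12.3327 + 11.2191) = 0.04246
Lq = P₀·a^4·ρ / (4!(1-ρ)²) = 0.04246 × 72.6995 × 0.7300 / (24 × 0.07290) = 1.2879
Wq = Lq/λ = 1.2879/21.9 = 0.05881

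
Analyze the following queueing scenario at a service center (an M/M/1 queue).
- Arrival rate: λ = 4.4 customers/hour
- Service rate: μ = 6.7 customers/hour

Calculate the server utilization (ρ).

Server utilization: ρ = λ/μ
ρ = 4.4/6.7 = 0.6567
The server is busy 65.67% of the time.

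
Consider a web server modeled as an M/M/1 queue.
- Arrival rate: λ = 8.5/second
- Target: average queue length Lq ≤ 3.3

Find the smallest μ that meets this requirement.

For M/M/1: Lq = λ²/(μ(μ-λ))
Need Lq ≤ 3.3, i.e. μ(μ-λ) ≥ λ²/3.3
μ² - 8.5μ - 72.25/3.3 ≥ 0  →  μ² - 8.5μ - 21.89394 ≥ 0
Quadratic formula (positive root): μ = [λ + √(λ² + 4×21.89394)]/2
Discriminant: 72.25 + 4×21.89394 = 159.8258, √159.8258 = 12.6422
μ ≥ (8.5 + 12.6422)/2 = 10.5711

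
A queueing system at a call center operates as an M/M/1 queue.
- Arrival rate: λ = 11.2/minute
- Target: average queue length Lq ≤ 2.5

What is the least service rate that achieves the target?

For M/M/1: Lq = λ²/(μ(μ-λ))
Need Lq ≤ 2.5, i.e. μ(μ-λ) ≥ λ²/2.5
μ² - 11.2μ - 125.44/2.5 ≥ 0  →  μ² - 11.2μ - 50.1760 ≥ 0
Quadratic formula (positive root): μ = [λ + √(λ² + 4×50.1760)]/2
Discriminant: 125.44 + 4×50.1760 = 326.1440, √326.1440 = 18.0595
μ ≥ (11.2 + 18.0595)/2 = 14.6297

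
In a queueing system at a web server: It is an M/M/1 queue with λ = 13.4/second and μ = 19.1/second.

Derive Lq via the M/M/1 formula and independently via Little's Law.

Method 1 (direct): Lq = λ²/(μ(μ-λ)) = 179.56/(19.1 × 5.70) = 1.6493

Method 2 (Little's Law):
W = 1/(μ-λ) = 1/5.70 = 0.17544
Wq = W - 1/μ = 0.17544 - 0.052356 = 0.12308
Lq = λWq = 13.4 × 0.12308 = 1.6493 ✔ (matches Method 1)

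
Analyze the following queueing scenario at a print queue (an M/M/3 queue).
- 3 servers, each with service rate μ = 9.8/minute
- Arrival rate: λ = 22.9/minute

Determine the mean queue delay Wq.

Traffic intensity: ρ = λ/(cμ) = 22.9/(3×9.8) = 0.7789
Since ρ = 0.7789 < 1, system is stable.
Offered load a = λ/μ = cρ = 22.9/9.8 = 2.3367
P₀ = [ Σₙ₌₀^2 aⁿ/n! + a^3/(3!(1-ρ)) ]⁻¹
Σ = a^0/0! + a^1/1! + a^2/2! = 1.0000 + 2.3367 + 2.7302 = 6.0669
a^3/(3!(1-ρ)) = 12.7593/(6 × 0.221088) = 9.6186
P₀ = 1/(6.0669 + 9.6186) = 0.06375
Lq = P₀·a^3·ρ / (3!(1-ρ)²) = 0.063753 × 12.7593 × 0.77891 / (6 × 0.048880) = 2.1604
Wq = Lq/λ = 2.1604/22.9 = 0.09434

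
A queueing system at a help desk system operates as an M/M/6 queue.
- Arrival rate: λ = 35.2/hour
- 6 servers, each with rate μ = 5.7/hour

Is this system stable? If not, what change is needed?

Stability requires ρ = λ/(cμ) < 1
ρ = 35.2/(6 × 5.7) = 35.2/34.20 = 1.0292
Since 1.0292 ≥ 1, the system is UNSTABLE.
Need c > λ/μ = 35.2/5.7 = 6.18.
Minimum servers needed: c = 7.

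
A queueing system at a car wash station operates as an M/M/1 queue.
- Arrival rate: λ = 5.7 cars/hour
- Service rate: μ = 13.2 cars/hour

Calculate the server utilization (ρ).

Server utilization: ρ = λ/μ
ρ = 5.7/13.2 = 0.4318
The server is busy 43.18% of the time.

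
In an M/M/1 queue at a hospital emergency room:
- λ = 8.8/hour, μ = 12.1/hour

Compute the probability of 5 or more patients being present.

ρ = λ/μ = 8.8/12.1 = 0.7273
P(N ≥ n) = ρⁿ
P(N ≥ 5) = 0.7273^5
P(N ≥ 5) = 0.2035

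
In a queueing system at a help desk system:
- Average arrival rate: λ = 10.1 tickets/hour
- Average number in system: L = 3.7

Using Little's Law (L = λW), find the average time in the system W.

Little's Law: L = λW, so W = L/λ
W = 3.7/10.1 = 0.3663 hours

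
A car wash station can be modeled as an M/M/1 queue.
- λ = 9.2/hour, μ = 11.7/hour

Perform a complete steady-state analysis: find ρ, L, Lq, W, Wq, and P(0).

Step 1: ρ = λ/μ = 9.2/11.7 = 0.7863
Step 2: L = λ/(μ-λ) = 9.2/2.50 = 3.6800
Step 3: Lq = λ²/(μ(μ-λ)) = 84.64/(11.7×2.50) = 2.8937
Step 4: W = 1/(μ-λ) = 1/2.50 = 0.4000
Step 5: Wq = λ/(μ(μ-λ)) = 9.2/(11.7×2.50) = 0.3145
Step 6: P(0) = 1-ρ = 0.2137
Verify: L = λW = 9.2×0.4000 = 3.6800 ✔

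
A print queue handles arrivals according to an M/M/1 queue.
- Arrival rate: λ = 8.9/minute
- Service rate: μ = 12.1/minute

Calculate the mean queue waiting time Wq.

First, compute utilization: ρ = λ/μ = 8.9/12.1 = 0.7355
For M/M/1: Wq = λ/(μ(μ-λ))
Wq = 8.9/(12.1 × (12.1-8.9))
Wq = 8.9/(12.1 × 3.20)
Wq = 0.2299 minutes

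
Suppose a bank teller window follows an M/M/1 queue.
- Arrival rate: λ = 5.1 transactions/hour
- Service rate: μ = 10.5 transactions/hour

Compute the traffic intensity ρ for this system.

Server utilization: ρ = λ/μ
ρ = 5.1/10.5 = 0.4857
The server is busy 48.57% of the time.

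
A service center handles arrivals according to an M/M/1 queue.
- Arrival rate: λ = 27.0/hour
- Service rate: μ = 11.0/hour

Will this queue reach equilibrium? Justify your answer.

Stability requires ρ = λ/(cμ) < 1
ρ = 27.0/(1 × 11.0) = 27.0/11.00 = 2.4545
Since 2.4545 ≥ 1, the system is UNSTABLE.
Queue grows without bound. Need μ > λ = 27.0.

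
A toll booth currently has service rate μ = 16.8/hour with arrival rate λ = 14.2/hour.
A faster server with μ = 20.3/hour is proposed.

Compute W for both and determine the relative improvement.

System 1: ρ₁ = 14.2/16.8 = 0.8452, W₁ = 1/(16.8-14.2) = 0.3846
System 2: ρ₂ = 14.2/20.3 = 0.6995, W₂ = 1/(20.3-14.2) = 0.1639
Improvement: (W₁-W₂)/W₁ = (0.3846-0.1639)/0.3846 = 57.38%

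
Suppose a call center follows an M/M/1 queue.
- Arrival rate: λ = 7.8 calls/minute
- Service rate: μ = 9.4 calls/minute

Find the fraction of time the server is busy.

Server utilization: ρ = λ/μ
ρ = 7.8/9.4 = 0.8298
The server is busy 82.98% of the time.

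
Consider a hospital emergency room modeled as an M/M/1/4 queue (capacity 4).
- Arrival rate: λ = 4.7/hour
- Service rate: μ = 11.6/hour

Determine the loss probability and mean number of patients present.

ρ = λ/μ = 4.7/11.6 = 0.4052
P₀ = (1-ρ)/(1-ρ^(K+1)) = (1-0.4052)/(1-0.4052^5) = 0.5948/0.9891 = 0.6014
P_K = P₀×ρ^K = 0.6014 × 0.4052^4 = 0.6014 × 0.02696 = 0.01621
Blocking probability P_4 = 0.01621 (1.62%)
L = ρ[1 - (K+1)ρ^K + Kρ^(K+1)] / [(1-ρ)(1-ρ^(K+1))]
L = 0.4052 × (1 - 5×0.02696 + 4×0.01092) / ((1 - 0.4052) × (1 - 0.01092)) = 0.6260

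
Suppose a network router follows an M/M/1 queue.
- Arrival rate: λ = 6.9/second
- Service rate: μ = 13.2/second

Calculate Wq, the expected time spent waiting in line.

First, compute utilization: ρ = λ/μ = 6.9/13.2 = 0.5227
For M/M/1: Wq = λ/(μ(μ-λ))
Wq = 6.9/(13.2 × (13.2-6.9))
Wq = 6.9/(13.2 × 6.30)
Wq = 0.08297 seconds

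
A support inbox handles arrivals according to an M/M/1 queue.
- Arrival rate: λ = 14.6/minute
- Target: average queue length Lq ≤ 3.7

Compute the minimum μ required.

For M/M/1: Lq = λ²/(μ(μ-λ))
Need Lq ≤ 3.7, i.e. μ(μ-λ) ≥ λ²/3.7
μ² - 14.6μ - 213.16/3.7 ≥ 0  →  μ² - 14.6μ - 57.6108 ≥ 0
Quadratic formula (positive root): μ = [λ + √(λ² + 4×57.6108)]/2
Discriminant: 213.16 + 4×57.6108 = 443.6032, √443.6032 = 21.06189
μ ≥ (14.6 + 21.06189)/2 = 17.8309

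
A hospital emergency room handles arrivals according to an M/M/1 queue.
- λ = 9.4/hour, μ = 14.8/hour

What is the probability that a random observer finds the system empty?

ρ = λ/μ = 9.4/14.8 = 0.6351
P(0) = 1 - ρ = 1 - 0.6351 = 0.3649
The server is idle 36.49% of the time.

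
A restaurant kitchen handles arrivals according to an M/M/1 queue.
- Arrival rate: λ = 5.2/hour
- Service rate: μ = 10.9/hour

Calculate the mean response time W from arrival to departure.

First, compute utilization: ρ = λ/μ = 5.2/10.9 = 0.4771
For M/M/1: W = 1/(μ-λ)
W = 1/(10.9-5.2) = 1/5.70
W = 0.1754 hours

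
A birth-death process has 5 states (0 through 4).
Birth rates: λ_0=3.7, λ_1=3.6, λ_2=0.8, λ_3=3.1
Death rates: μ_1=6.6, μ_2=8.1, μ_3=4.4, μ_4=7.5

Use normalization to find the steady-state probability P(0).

Ratios P(n)/P(0) = (λ₀···λₙ₋₁)/(μ₁···μₙ):
P(1)/P(0) = (3.7)/(6.6) = 0.5606
P(2)/P(0) = (3.7×3.6)/(6.6×8.1) = 0.2492
P(3)/P(0) = (3.7×3.6×0.8)/(6.6×8.1×4.4) = 0.04530
P(4)/P(0) = (3.7×3.6×0.8×3.1)/(6.6×8.1×4.4×7.5) = 0.01872

Normalization: ∑ P(n) = 1
P(0) × (1.0000 + 0.5606 + 0.2492 + 0.04530 + 0.01872) = 1
P(0) × 1.8738 = 1
P(0) = 1/1.8738 = 0.5337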